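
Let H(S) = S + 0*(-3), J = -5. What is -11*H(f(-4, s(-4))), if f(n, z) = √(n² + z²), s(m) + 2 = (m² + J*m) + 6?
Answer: -44*√101 ≈ -442.19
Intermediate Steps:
s(m) = 4 + m² - 5*m (s(m) = -2 + ((m² - 5*m) + 6) = -2 + (6 + m² - 5*m) = 4 + m² - 5*m)
H(S) = S (H(S) = S + 0 = S)
-11*H(f(-4, s(-4))) = -11*√((-4)² + (4 + (-4)² - 5*(-4))²) = -11*√(16 + (4 + 16 + 20)²) = -11*√(16 + 40²) = -11*√(16 + 1600) = -44*√101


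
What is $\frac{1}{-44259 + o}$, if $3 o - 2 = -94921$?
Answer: $- \frac{3}{227696} \approx -1.3175 \cdot 10^{-5}$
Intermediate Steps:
$o = - \frac{94919}{3}$ ($o = \frac{2}{3} + \frac{1}{3} \left(-94921\right) = \frac{2}{3} - \frac{94921}{3} = - \frac{94919}{3} \approx -31640.0$)
$\frac{1}{-44259 + o} = \frac{1}{-44259 - \frac{94919}{3}} = \frac{1}{- \frac{227696}{3}} = - \frac{3}{227696}$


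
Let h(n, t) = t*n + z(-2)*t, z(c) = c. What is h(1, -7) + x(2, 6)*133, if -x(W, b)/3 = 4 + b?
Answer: -3983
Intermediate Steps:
x(W, b) = -12 - 3*b (x(W, b) = -3*(4 + b) = -12 - 3*b)
h(n, t) = -2*t + n*t (h(n, t) = t*n - 2*t = n*t - 2*t = -2*t + n*t)
h(1, -7) + x(2, 6)*133 = -7*(-2 + 1) + (-12 - 3*6)*133 = -7*(-1) + (-12 - 18)*133 = 7 - 30*133 = 7 - 3990 = -3983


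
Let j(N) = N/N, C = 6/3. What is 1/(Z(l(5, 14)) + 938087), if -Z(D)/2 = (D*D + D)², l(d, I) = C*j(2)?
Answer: 1/938015 ≈ 1.0661e-6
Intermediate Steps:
C = 2 (C = 6*(⅓) = 2)
j(N) = 1
l(d, I) = 2 (l(d, I) = 2*1 = 2)
Z(D) = -2*(D + D²)² (Z(D) = -2*(D*D + D)² = -2*(D² + D)² = -2*(D + D²)²)
1/(Z(l(5, 14)) + 938087) = 1/(-2*2²*(1 + 2)² + 938087) = 1/(-2*4*3² + 938087) = 1/(-2*4*9 + 938087) = 1/(-72 + 938087) = 1/938015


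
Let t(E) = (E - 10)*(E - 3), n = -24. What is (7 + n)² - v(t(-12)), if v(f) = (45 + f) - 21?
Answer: -65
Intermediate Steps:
t(E) = (-10 + E)*(-3 + E)
v(f) = 24 + f
(7 + n)² - v(t(-12)) = (7 - 24)² - (24 + (30 + (-12)² - 13*(-12))) = (-17)² - (24 + (30 + 144 + 156)) = 289 - (24 + 330) = 289 - 1*354 = 289 - 354 = -65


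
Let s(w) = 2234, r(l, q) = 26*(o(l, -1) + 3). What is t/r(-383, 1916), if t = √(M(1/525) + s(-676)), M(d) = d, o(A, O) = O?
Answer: √24629871/5460 ≈ 0.90895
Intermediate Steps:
r(l, q) = 52 (r(l, q) = 26*(-1 + 3) = 26*2 = 52)
t = √24629871/105 (t = √(1/525 + 2234) = √(1172851/525) = √24629871/105 ≈ 47.265)
t/r(-383, 1916) = (√24629871/105)/52 = (√24629871/105)*(1/52) = √24629871/5460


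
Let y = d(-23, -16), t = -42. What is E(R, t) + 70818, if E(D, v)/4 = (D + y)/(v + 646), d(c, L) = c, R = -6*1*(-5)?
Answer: 10693525/151 ≈ 70818.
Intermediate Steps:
R = 30 (R = -6*(-5) = 30)
y = -23
E(D, v) = 4*(-23 + D)/(646 + v) (E(D, v) = 4*((D - 23)/(v + 646)) = 4*((-23 + D)/(646 + v)) = 4*(-23 + D)/(646 + v))
E(R, t) + 70818 = 4*(-23 + 30)/(646 - 42) + 70818 = 4*7/604 + 70818 = 4*(1/604)*7 + 70818 = 7/151 + 70818 = 10693525/151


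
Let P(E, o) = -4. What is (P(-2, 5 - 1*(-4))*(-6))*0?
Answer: 0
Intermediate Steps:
(P(-2, 5 - 1*(-4))*(-6))*0 = -4*(-6)*0 = 24*0 = 0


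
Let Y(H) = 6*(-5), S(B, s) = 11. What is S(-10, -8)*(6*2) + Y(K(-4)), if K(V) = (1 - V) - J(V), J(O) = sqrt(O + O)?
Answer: 102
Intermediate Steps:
J(O) = sqrt(2)*sqrt(O) (J(O) = sqrt(2*O) = sqrt(2)*sqrt(O))
K(V) = 1 - V - sqrt(2)*sqrt(V) (K(V) = (1 - V) - sqrt(2)*sqrt(V) = 1 - V - sqrt(2)*sqrt(V))
Y(H) = -30
S(-10, -8)*(6*2) + Y(K(-4)) = 11*(6*2) - 30 = 11*12 - 30 = 132 - 30 = 102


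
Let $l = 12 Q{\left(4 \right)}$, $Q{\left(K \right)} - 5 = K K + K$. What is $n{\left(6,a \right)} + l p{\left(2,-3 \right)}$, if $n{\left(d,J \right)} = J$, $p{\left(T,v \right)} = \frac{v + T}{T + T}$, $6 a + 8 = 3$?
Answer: $- \frac{455}{6} \approx -75.833$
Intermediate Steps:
$a = - \frac{5}{6}$ ($a = - \frac{4}{3} + \frac{1}{6} \cdot 3 = - \frac{4}{3} + \frac{1}{2} = - \frac{5}{6} \approx -0.83333$)
$p{\left(T,v \right)} = \frac{T + v}{2 T}$
$Q{\left(K \right)} = 5 + K + K^{2}$ ($Q{\left(K \right)} = 5 + \left(K K + K\right) = 5 + \left(K^{2} + K\right) = 5 + \left(K + K^{2}\right) = 5 + K + K^{2}$)
$l = 300$ ($l = 12 \left(5 + 4 + 4^{2}\right) = 12 \left(5 + 4 + 16\right) = 12 \cdot 25 = 300$)
$n{\left(6,a \right)} + l p{\left(2,-3 \right)} = - \frac{5}{6} + 300 \frac{2 - 3}{2 \cdot 2} = - \frac{5}{6} + 300 \cdot \frac{1}{2} \cdot \frac{1}{2} \left(-1\right) = - \frac{5}{6} + 300 \left(- \frac{1}{4}\right) = - \frac{5}{6} - 75 = - \frac{455}{6}$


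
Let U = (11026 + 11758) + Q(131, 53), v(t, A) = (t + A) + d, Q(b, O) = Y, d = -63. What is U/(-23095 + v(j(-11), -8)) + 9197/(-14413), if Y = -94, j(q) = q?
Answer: -77169977/47721443 ≈ -1.6171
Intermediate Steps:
Q(b, O) = -94
v(t, A) = -63 + A + t (v(t, A) = (t + A) - 63 = (A + t) - 63 = -63 + A + t)
U = 22690 (U = (11026 + 11758) - 94 = 22784 - 94 = 22690)
U/(-23095 + v(j(-11), -8)) + 9197/(-14413) = 22690/(-23095 + (-63 - 8 - 11)) + 9197/(-14413) = 22690/(-23095 - 82) + 9197*(-1/14413) = 22690/(-23177) - 9197/14413 = 22690*(-1/23177) - 9197/14413 = -22690/23177 - 9197/14413 = -77169977/47721443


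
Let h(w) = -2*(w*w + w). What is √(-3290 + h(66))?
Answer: I*√12134 ≈ 110.15*I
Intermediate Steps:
h(w) = -2*w - 2*w² (h(w) = -2*(w² + w) = -2*(w + w²) = -2*w - 2*w²)
√(-3290 + h(66)) = √(-3290 - 2*66*(1 + 66)) = √(-3290 - 2*66*67) = √(-3290 - 8844) = √(-12134) = I*√12134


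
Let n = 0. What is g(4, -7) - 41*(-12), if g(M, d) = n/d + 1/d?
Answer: 3443/7 ≈ 491.86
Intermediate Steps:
g(M, d) = 1/d (g(M, d) = 0/d + 1/d = 0 + 1/d = 1/d)
g(4, -7) - 41*(-12) = 1/(-7) - 41*(-12) = -1/7 + 492 = 3443/7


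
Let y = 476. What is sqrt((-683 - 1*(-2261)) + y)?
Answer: sqrt(2054) ≈ 45.321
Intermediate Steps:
sqrt((-683 - 1*(-2261)) + y) = sqrt((-683 - 1*(-2261)) + 476) = sqrt((-683 + 2261) + 476) = sqrt(1578 + 476) = sqrt(2054)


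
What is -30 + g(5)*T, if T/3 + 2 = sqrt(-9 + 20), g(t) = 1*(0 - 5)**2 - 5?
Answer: -150 + 60*sqrt(11) ≈ 48.997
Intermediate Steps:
g(t) = 20 (g(t) = 1*(-5)**2 - 5 = 1*25 - 5 = 25 - 5 = 20)
T = -6 + 3*sqrt(11) (T = -6 + 3*sqrt(-9 + 20) = -6 + 3*sqrt(11) ≈ 3.9499)
-30 + g(5)*T = -30 + 20*(-6 + 3*sqrt(11)) = -30 + (-120 + 60*sqrt(11)) = -150 + 60*sqrt(11)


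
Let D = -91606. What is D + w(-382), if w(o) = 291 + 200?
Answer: -91115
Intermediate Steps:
w(o) = 491
D + w(-382) = -91606 + 491 = -91115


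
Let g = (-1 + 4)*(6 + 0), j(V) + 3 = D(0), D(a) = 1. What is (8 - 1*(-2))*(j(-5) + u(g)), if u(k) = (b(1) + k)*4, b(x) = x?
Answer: 740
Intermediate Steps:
j(V) = -2 (j(V) = -3 + 1 = -2)
g = 18 (g = 3*6 = 18)
u(k) = 4 + 4*k (u(k) = (1 + k)*4 = 4 + 4*k)
(8 - 1*(-2))*(j(-5) + u(g)) = (8 - 1*(-2))*(-2 + (4 + 4*18)) = (8 + 2)*(-2 + (4 + 72)) = 10*(-2 + 76) = 10*74 = 740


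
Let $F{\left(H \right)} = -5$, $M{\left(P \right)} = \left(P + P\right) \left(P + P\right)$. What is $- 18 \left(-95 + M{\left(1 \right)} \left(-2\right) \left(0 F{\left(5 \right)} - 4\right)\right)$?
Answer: $1134$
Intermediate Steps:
$M{\left(P \right)} = 4 P^{2}$ ($M{\left(P \right)} = 2 P 2 P = 4 P^{2}$)
$- 18 \left(-95 + M{\left(1 \right)} \left(-2\right) \left(0 F{\left(5 \right)} - 4\right)\right) = - 18 \left(-95 + 4 \cdot 1^{2} \left(-2\right) \left(0 \left(-5\right) - 4\right)\right) = - 18 \left(-95 + 4 \cdot 1 \left(-2\right) \left(0 - 4\right)\right) = - 18 \left(-95 + 4 \left(-2\right) \left(-4\right)\right) = - 18 \left(-95 - -32\right) = - 18 \left(-95 + 32\right) = \left(-18\right) \left(-63\right) = 1134$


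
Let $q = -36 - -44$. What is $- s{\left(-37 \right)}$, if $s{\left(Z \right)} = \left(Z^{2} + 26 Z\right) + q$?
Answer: $-415$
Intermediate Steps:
$q = 8$ ($q = -36 + 44 = 8$)
$s{\left(Z \right)} = 8 + Z^{2} + 26 Z$ ($s{\left(Z \right)} = \left(Z^{2} + 26 Z\right) + 8 = 8 + Z^{2} + 26 Z$)
$- s{\left(-37 \right)} = - (8 + \left(-37\right)^{2} + 26 \left(-37\right)) = - (8 + 1369 - 962) = \left(-1\right) 415 = -415$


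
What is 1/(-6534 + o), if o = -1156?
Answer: -1/7690 ≈ -0.00013004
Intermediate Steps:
1/(-6534 + o) = 1/(-6534 - 1156) = 1/(-7690) = -1/7690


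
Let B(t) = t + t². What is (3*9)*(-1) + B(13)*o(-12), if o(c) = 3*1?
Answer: 519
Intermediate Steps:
o(c) = 3
(3*9)*(-1) + B(13)*o(-12) = (3*9)*(-1) + (13*(1 + 13))*3 = 27*(-1) + (13*14)*3 = -27 + 182*3 = -27 + 546 = 519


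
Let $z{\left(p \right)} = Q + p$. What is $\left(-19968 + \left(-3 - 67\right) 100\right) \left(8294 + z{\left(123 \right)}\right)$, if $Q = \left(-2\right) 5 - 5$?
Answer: $-226585136$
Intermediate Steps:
$Q = -15$ ($Q = -10 - 5 = -15$)
$z{\left(p \right)} = -15 + p$
$\left(-19968 + \left(-3 - 67\right) 100\right) \left(8294 + z{\left(123 \right)}\right) = \left(-19968 + \left(-3 - 67\right) 100\right) \left(8294 + \left(-15 + 123\right)\right) = \left(-19968 - 7000\right) \left(8294 + 108\right) = \left(-19968 - 7000\right) 8402 = \left(-26968\right) 8402 = -226585136$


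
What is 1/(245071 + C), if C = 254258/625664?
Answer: 312832/76666178201 ≈ 4.0804e-6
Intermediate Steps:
C = 127129/312832 (C = 254258*(1/625664) = 127129/312832 ≈ 0.40638)
1/(245071 + C) = 1/(245071 + 127129/312832) = 1/(76666178201/312832) = 312832/76666178201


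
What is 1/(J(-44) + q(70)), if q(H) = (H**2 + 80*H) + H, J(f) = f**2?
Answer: 1/12506 ≈ 7.9962e-5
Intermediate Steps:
q(H) = H**2 + 81*H
1/(J(-44) + q(70)) = 1/((-44)**2 + 70*(81 + 70)) = 1/(1936 + 70*151) = 1/(1936 + 10570) = 1/12506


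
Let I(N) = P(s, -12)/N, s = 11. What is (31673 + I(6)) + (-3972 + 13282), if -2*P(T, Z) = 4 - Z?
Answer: 122945/3 ≈ 40982.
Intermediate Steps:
P(T, Z) = -2 + Z/2 (P(T, Z) = -(4 - Z)/2 = -2 + Z/2)
I(N) = -8/N (I(N) = (-2 + (1/2)*(-12))/N = (-2 - 6)/N = -8/N)
(31673 + I(6)) + (-3972 + 13282) = (31673 - 8/6) + (-3972 + 13282) = (31673 - 8*1/6) + 9310 = (31673 - 4/3) + 9310 = 95015/3 + 9310 = 122945/3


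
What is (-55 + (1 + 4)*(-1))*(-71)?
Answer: 4260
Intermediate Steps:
(-55 + (1 + 4)*(-1))*(-71) = (-55 + 5*(-1))*(-71) = (-55 - 5)*(-71) = -60*(-71) = 4260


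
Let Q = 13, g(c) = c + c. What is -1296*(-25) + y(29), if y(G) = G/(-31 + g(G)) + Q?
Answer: 875180/27 ≈ 32414.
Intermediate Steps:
g(c) = 2*c
y(G) = 13 + G/(-31 + 2*G) (y(G) = G/(-31 + 2*G) + 13 = 13 + G/(-31 + 2*G))
-1296*(-25) + y(29) = -1296*(-25) + (-403 + 27*29)/(-31 + 2*29) = 32400 + (-403 + 783)/(-31 + 58) = 32400 + 380/27 = 875180/27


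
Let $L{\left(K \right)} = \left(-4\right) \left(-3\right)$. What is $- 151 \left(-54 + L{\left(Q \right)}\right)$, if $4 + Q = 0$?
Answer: $6342$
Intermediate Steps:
$Q = -4$ ($Q = -4 + 0 = -4$)
$L{\left(K \right)} = 12$
$- 151 \left(-54 + L{\left(Q \right)}\right) = - 151 \left(-54 + 12\right) = \left(-151\right) \left(-42\right) = 6342$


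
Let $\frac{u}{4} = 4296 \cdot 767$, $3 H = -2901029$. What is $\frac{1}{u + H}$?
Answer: $\frac{3}{36639355} \approx 8.1879 \cdot 10^{-8}$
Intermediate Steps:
$H = - \frac{2901029}{3}$ ($H = \frac{1}{3} \left(-2901029\right) = - \frac{2901029}{3} \approx -9.6701 \cdot 10^{5}$)
$u = 13180128$ ($u = 4 \cdot 4296 \cdot 767 = 4 \cdot 3295032 = 13180128$)
$\frac{1}{u + H} = \frac{1}{13180128 - \frac{2901029}{3}} = \frac{1}{\frac{36639355}{3}} = \frac{3}{36639355}$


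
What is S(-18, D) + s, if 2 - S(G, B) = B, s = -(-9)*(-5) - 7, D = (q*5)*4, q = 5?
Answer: -150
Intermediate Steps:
D = 100 (D = (5*5)*4 = 25*4 = 100)
s = -52 (s = -3*15 - 7 = -45 - 7 = -52)
S(G, B) = 2 - B
S(-18, D) + s = (2 - 1*100) - 52 = (2 - 100) - 52 = -98 - 52 = -150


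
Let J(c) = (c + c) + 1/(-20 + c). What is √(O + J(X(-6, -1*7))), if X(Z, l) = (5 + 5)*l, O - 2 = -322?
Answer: I*√414010/30 ≈ 21.448*I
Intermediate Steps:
O = -320 (O = 2 - 322 = -320)
X(Z, l) = 10*l
J(c) = 1/(-20 + c) + 2*c (J(c) = 2*c + 1/(-20 + c) = 1/(-20 + c) + 2*c)
√(O + J(X(-6, -1*7))) = √(-320 + (1 - 400*(-1*7) + 2*(10*(-1*7))²)/(-20 + 10*(-1*7))) = √(-320 + (1 - 400*(-7) + 2*(10*(-7))²)/(-20 + 10*(-7))) = √(-320 + (1 - 40*(-70) + 2*(-70)²)/(-20 - 70)) = √(-320 + (1 + 2800 + 2*4900)/(-90)) = √(-320 - (1 + 2800 + 9800)/90) = √(-320 - 1/90*12601) = √(-320 - 12601/90) = √(-41401/90) = I*√414010/30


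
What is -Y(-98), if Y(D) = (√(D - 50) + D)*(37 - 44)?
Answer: -686 + 14*I*√37 ≈ -686.0 + 85.159*I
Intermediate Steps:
Y(D) = -7*D - 7*√(-50 + D) (Y(D) = (√(-50 + D) + D)*(-7) = (D + √(-50 + D))*(-7) = -7*D - 7*√(-50 + D))
-Y(-98) = -(-7*(-98) - 7*√(-50 - 98)) = -(686 - 14*I*√37) = -686 + 14*I*√37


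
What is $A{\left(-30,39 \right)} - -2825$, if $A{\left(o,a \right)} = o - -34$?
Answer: $2829$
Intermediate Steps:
$A{\left(o,a \right)} = 34 + o$ ($A{\left(o,a \right)} = o + 34 = 34 + o$)
$A{\left(-30,39 \right)} - -2825 = \left(34 - 30\right) - -2825 = 4 + 2825 = 2829$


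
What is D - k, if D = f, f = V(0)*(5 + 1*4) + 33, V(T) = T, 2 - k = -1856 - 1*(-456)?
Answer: -1369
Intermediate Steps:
k = 1402 (k = 2 - (-1856 - 1*(-456)) = 2 - (-1856 + 456) = 2 - 1*(-1400) = 2 + 1400 = 1402)
f = 33 (f = 0*(5 + 1*4) + 33 = 0*(5 + 4) + 33 = 0*9 + 33 = 0 + 33 = 33)
D = 33
D - k = 33 - 1*1402 = 33 - 1402 = -1369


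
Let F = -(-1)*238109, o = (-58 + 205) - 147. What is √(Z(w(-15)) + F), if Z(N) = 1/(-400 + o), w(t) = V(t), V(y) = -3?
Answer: √95243599/20 ≈ 487.96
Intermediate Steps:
w(t) = -3
o = 0 (o = 147 - 147 = 0)
Z(N) = -1/400 (Z(N) = 1/(-400 + 0) = 1/(-400) = -1/400)
F = 238109 (F = -1*(-238109) = 238109)
√(Z(w(-15)) + F) = √(-1/400 + 238109) = √(95243599/400) = √95243599/20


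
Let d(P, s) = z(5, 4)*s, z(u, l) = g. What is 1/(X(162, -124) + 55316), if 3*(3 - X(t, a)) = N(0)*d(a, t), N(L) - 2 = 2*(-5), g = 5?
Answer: 1/57479 ≈ 1.7398e-5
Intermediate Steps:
z(u, l) = 5
N(L) = -8 (N(L) = 2 + 2*(-5) = 2 - 10 = -8)
d(P, s) = 5*s
X(t, a) = 3 + 40*t/3 (X(t, a) = 3 - (-8)*5*t/3 = 3 - (-40)*t/3 = 3 + 40*t/3)
1/(X(162, -124) + 55316) = 1/((3 + (40/3)*162) + 55316) = 1/((3 + 2160) + 55316) = 1/(2163 + 55316) = 1/57479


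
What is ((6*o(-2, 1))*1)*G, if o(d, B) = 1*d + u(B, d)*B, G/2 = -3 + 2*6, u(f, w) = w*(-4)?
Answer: 648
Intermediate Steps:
u(f, w) = -4*w
G = 18 (G = 2*(-3 + 2*6) = 2*(-3 + 12) = 2*9 = 18)
o(d, B) = d - 4*B*d (o(d, B) = 1*d + (-4*d)*B = d - 4*B*d)
((6*o(-2, 1))*1)*G = ((6*(-2*(1 - 4*1)))*1)*18 = ((6*(-2*(1 - 4)))*1)*18 = ((6*(-2*(-3)))*1)*18 = ((6*6)*1)*18 = (36*1)*18 = 36*18 = 648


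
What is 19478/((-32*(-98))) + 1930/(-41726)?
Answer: 201671637/32713184 ≈ 6.1648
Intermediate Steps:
19478/((-32*(-98))) + 1930/(-41726) = 19478/3136 + 1930*(-1/41726) = 19478*(1/3136) - 965/20863 = 9739/1568 - 965/20863 = 201671637/32713184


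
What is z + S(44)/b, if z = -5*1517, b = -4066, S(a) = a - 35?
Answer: -30840619/4066 ≈ -7585.0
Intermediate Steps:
S(a) = -35 + a
z = -7585
z + S(44)/b = -7585 + (-35 + 44)/(-4066) = -7585 + 9*(-1/4066) = -7585 - 9/4066 = -30840619/4066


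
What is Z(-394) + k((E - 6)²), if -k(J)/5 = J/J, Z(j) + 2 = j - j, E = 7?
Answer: -7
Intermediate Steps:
Z(j) = -2 (Z(j) = -2 + (j - j) = -2 + 0 = -2)
k(J) = -5 (k(J) = -5*J/J = -5*1 = -5)
Z(-394) + k((E - 6)²) = -2 - 5 = -7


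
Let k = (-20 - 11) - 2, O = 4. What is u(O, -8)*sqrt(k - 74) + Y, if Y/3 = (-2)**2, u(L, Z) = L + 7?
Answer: 12 + 11*I*sqrt(107) ≈ 12.0 + 113.78*I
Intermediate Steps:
u(L, Z) = 7 + L
k = -33 (k = -31 - 2 = -33)
Y = 12 (Y = 3*(-2)**2 = 3*4 = 12)
u(O, -8)*sqrt(k - 74) + Y = (7 + 4)*sqrt(-33 - 74) + 12 = 11*sqrt(-107) + 12 = 11*(I*sqrt(107)) + 12 = 11*I*sqrt(107) + 12 = 12 + 11*I*sqrt(107)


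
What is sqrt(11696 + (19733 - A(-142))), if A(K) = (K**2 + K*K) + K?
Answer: 3*I*sqrt(973) ≈ 93.579*I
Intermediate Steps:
A(K) = K + 2*K**2 (A(K) = (K**2 + K**2) + K = 2*K**2 + K = K + 2*K**2)
sqrt(11696 + (19733 - A(-142))) = sqrt(11696 + (19733 - (-142)*(1 + 2*(-142)))) = sqrt(11696 + (19733 - (-142)*(1 - 284))) = sqrt(11696 + (19733 - (-142)*(-283))) = sqrt(11696 + (19733 - 1*40186)) = sqrt(11696 + (19733 - 40186)) = sqrt(11696 - 20453) = sqrt(-8757) = 3*I*sqrt(973)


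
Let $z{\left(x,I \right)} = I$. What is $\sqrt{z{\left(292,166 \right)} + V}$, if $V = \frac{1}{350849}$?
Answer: $\frac{3 \sqrt{2270419311535}}{350849} \approx 12.884$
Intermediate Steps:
$V = \frac{1}{350849} \approx 2.8502 \cdot 10^{-6}$
$\sqrt{z{\left(292,166 \right)} + V} = \sqrt{166 + \frac{1}{350849}} = \sqrt{\frac{58240935}{350849}} = \frac{3 \sqrt{2270419311535}}{350849}$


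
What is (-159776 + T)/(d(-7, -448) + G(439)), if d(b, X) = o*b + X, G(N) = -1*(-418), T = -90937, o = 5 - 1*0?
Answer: 250713/65 ≈ 3857.1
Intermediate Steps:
o = 5 (o = 5 + 0 = 5)
G(N) = 418
d(b, X) = X + 5*b (d(b, X) = 5*b + X = X + 5*b)
(-159776 + T)/(d(-7, -448) + G(439)) = (-159776 - 90937)/((-448 + 5*(-7)) + 418) = -250713/((-448 - 35) + 418) = -250713/(-483 + 418) = -250713/(-65) = -250713*(-1/65) = 250713/65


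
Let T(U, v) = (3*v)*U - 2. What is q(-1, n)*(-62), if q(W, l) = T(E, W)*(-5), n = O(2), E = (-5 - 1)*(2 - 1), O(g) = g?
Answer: 4960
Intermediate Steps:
E = -6 (E = -6*1 = -6)
n = 2
T(U, v) = -2 + 3*U*v (T(U, v) = 3*U*v - 2 = -2 + 3*U*v)
q(W, l) = 10 + 90*W (q(W, l) = (-2 + 3*(-6)*W)*(-5) = (-2 - 18*W)*(-5) = 10 + 90*W)
q(-1, n)*(-62) = (10 + 90*(-1))*(-62) = (10 - 90)*(-62) = -80*(-62) = 4960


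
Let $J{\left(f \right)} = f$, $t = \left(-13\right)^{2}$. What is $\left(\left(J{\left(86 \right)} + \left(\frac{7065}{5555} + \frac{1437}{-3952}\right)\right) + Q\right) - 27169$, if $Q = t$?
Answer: $- \frac{118166558539}{4390672} \approx -26913.0$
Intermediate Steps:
$t = 169$
$Q = 169$
$\left(\left(J{\left(86 \right)} + \left(\frac{7065}{5555} + \frac{1437}{-3952}\right)\right) + Q\right) - 27169 = \left(\left(86 + \left(\frac{7065}{5555} + \frac{1437}{-3952}\right)\right) + 169\right) - 27169 = \left(\left(86 + \left(7065 \cdot \frac{1}{5555} + 1437 \left(- \frac{1}{3952}\right)\right)\right) + 169\right) - 27169 = \left(\left(86 + \left(\frac{1413}{1111} - \frac{1437}{3952}\right)\right) + 169\right) - 27169 = \left(\left(86 + \frac{3987669}{4390672}\right) + 169\right) - 27169 = \left(\frac{381585461}{4390672} + 169\right) - 27169 = \frac{1123609029}{4390672} - 27169 = - \frac{118166558539}{4390672}$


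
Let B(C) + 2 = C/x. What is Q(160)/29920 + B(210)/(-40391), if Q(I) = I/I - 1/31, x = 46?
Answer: -2685389/86165958736 ≈ -3.1165e-5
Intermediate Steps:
Q(I) = 30/31 (Q(I) = 1 - 1*1/31 = 1 - 1/31 = 30/31)
B(C) = -2 + C/46
Q(160)/29920 + B(210)/(-40391) = (30/31)/29920 + (-2 + (1/46)*210)/(-40391) = (30/31)*(1/29920) + (-2 + 105/23)*(-1/40391) = 3/92752 + (59/23)*(-1/40391) = 3/92752 - 59/928993 = -2685389/86165958736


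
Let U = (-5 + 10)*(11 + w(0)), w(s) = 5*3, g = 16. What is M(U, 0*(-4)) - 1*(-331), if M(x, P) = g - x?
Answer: 217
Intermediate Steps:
w(s) = 15
U = 130 (U = (-5 + 10)*(11 + 15) = 5*26 = 130)
M(x, P) = 16 - x
M(U, 0*(-4)) - 1*(-331) = (16 - 1*130) - 1*(-331) = (16 - 130) + 331 = -114 + 331 = 217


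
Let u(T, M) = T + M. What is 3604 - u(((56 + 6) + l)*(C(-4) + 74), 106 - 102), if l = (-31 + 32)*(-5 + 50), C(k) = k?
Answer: -3890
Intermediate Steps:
l = 45 (l = 1*45 = 45)
u(T, M) = M + T
3604 - u(((56 + 6) + l)*(C(-4) + 74), 106 - 102) = 3604 - ((106 - 102) + ((56 + 6) + 45)*(-4 + 74)) = 3604 - (4 + (62 + 45)*70) = 3604 - (4 + 107*70) = 3604 - (4 + 7490) = 3604 - 1*7494 = 3604 - 7494 = -3890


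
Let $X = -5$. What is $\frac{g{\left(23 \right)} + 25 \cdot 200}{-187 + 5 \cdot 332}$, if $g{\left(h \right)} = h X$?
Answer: $\frac{4885}{1473} \approx 3.3164$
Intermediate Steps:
$g{\left(h \right)} = - 5 h$ ($g{\left(h \right)} = h \left(-5\right) = - 5 h$)
$\frac{g{\left(23 \right)} + 25 \cdot 200}{-187 + 5 \cdot 332} = \frac{\left(-5\right) 23 + 25 \cdot 200}{-187 + 5 \cdot 332} = \frac{-115 + 5000}{-187 + 1660} = \frac{4885}{1473}$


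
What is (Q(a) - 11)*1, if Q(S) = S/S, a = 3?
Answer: -10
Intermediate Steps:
Q(S) = 1
(Q(a) - 11)*1 = (1 - 11)*1 = -10*1 = -10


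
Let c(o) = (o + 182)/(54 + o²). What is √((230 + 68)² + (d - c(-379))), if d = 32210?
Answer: √2498727719875265/143695 ≈ 347.87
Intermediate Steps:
c(o) = (182 + o)/(54 + o²)
√((230 + 68)² + (d - c(-379))) = √((230 + 68)² + (32210 - (182 - 379)/(54 + (-379)²))) = √(298² + (32210 - (-197)/(54 + 143641))) = √(88804 + (32210 - (-197)/143695)) = √(88804 + (32210 - 1*(-197/143695))) = √(88804 + (32210 + 197/143695)) = √(88804 + 4628416147/143695) = √(17389106927/143695) = √2498727719875265/143695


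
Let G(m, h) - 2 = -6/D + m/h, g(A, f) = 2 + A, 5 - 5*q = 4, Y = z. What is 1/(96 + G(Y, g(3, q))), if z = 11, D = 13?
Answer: 65/6483 ≈ 0.010026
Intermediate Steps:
Y = 11
q = ⅕ (q = 1 - ⅕*4 = 1 - ⅘ = ⅕ ≈ 0.20000)
G(m, h) = 20/13 + m/h (G(m, h) = 2 + (-6/13 + m/h) = 20/13 + m/h)
1/(96 + G(Y, g(3, q))) = 1/(96 + (20/13 + 11/(2 + 3))) = 1/(96 + (20/13 + 11/5)) = 1/(96 + 243/65) = 1/(6483/65) = 65/6483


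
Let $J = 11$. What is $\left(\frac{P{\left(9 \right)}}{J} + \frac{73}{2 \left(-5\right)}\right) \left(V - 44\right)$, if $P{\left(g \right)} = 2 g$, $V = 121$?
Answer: $- \frac{4361}{10} \approx -436.1$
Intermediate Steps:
$\left(\frac{P{\left(9 \right)}}{J} + \frac{73}{2 \left(-5\right)}\right) \left(V - 44\right) = \left(\frac{2 \cdot 9}{11} + \frac{73}{2 \left(-5\right)}\right) \left(121 - 44\right) = \left(18 \cdot \frac{1}{11} + \frac{73}{-10}\right) 77 = \left(\frac{18}{11} + 73 \left(- \frac{1}{10}\right)\right) 77 = \left(\frac{18}{11} - \frac{73}{10}\right) 77 = \left(- \frac{623}{110}\right) 77 = - \frac{4361}{10}$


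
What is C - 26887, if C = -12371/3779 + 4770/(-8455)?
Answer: -171840224870/6390289 ≈ -26891.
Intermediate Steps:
C = -24524527/6390289 (C = -12371*1/3779 + 4770*(-1/8455) = -12371/3779 - 954/1691 = -24524527/6390289 ≈ -3.8378)
C - 26887 = -24524527/6390289 - 26887 = -171840224870/6390289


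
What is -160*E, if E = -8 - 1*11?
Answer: 3040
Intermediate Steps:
E = -19 (E = -8 - 11 = -19)
-160*E = -160*(-19) = 3040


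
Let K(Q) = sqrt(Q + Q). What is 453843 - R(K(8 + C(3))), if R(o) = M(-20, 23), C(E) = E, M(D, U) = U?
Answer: 453820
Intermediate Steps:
K(Q) = sqrt(2)*sqrt(Q) (K(Q) = sqrt(2*Q) = sqrt(2)*sqrt(Q))
R(o) = 23
453843 - R(K(8 + C(3))) = 453843 - 1*23 = 453843 - 23 = 453820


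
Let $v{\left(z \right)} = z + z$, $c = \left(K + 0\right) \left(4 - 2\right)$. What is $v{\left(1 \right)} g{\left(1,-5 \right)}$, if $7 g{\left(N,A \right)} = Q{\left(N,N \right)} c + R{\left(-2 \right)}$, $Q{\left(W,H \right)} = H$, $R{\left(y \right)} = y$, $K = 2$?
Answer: $\frac{4}{7} \approx 0.57143$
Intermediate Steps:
$c = 4$ ($c = \left(2 + 0\right) \left(4 - 2\right) = 2 \cdot 2 = 4$)
$v{\left(z \right)} = 2 z$
$g{\left(N,A \right)} = - \frac{2}{7} + \frac{4 N}{7}$ ($g{\left(N,A \right)} = \frac{N 4 - 2}{7} = \frac{4 N - 2}{7} = \frac{-2 + 4 N}{7} = - \frac{2}{7} + \frac{4 N}{7}$)
$v{\left(1 \right)} g{\left(1,-5 \right)} = 2 \cdot 1 \left(- \frac{2}{7} + \frac{4}{7} \cdot 1\right) = 2 \left(- \frac{2}{7} + \frac{4}{7}\right) = 2 \cdot \frac{2}{7} = \frac{4}{7}$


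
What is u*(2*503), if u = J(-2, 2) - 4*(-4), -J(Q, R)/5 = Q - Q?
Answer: 16096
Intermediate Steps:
J(Q, R) = 0 (J(Q, R) = -5*(Q - Q) = -5*0 = 0)
u = 16 (u = 0 - 4*(-4) = 0 + 16 = 16)
u*(2*503) = 16*(2*503) = 16*1006 = 16096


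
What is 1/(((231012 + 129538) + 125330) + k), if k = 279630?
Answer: 1/765510 ≈ 1.3063e-6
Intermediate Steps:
1/(((231012 + 129538) + 125330) + k) = 1/(((231012 + 129538) + 125330) + 279630) = 1/((360550 + 125330) + 279630) = 1/(485880 + 279630) = 1/765510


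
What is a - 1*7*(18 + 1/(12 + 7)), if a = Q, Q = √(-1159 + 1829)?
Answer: -2401/19 + √670 ≈ -100.48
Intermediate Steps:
Q = √670 ≈ 25.884
a = √670 ≈ 25.884
a - 1*7*(18 + 1/(12 + 7)) = √670 - 1*7*(18 + 1/(12 + 7)) = √670 - 7*(18 + 1/19) = √670 - 7*343/19 = √670 - 1*2401/19 = √670 - 2401/19 = -2401/19 + √670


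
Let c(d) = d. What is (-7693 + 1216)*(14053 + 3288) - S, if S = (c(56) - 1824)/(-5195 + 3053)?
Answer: -7076012443/63 ≈ -1.1232e+8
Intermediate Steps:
S = 52/63 (S = (56 - 1824)/(-5195 + 3053) = -1768/(-2142) = -1768*(-1/2142) = 52/63 ≈ 0.82540)
(-7693 + 1216)*(14053 + 3288) - S = (-7693 + 1216)*(14053 + 3288) - 1*52/63 = -6477*17341 - 52/63 = -112317657 - 52/63 = -7076012443/63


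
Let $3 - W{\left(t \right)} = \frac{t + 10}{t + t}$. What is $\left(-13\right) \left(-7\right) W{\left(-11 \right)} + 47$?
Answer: $\frac{6949}{22} \approx 315.86$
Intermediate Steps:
$W{\left(t \right)} = 3 - \frac{10 + t}{2 t}$ ($W{\left(t \right)} = 3 - \frac{t + 10}{t + t} = 3 - \frac{10 + t}{2 t}$)
$\left(-13\right) \left(-7\right) W{\left(-11 \right)} + 47 = \left(-13\right) \left(-7\right) \left(\frac{5}{2} - \frac{5}{-11}\right) + 47 = 91 \left(\frac{5}{2} - - \frac{5}{11}\right) + 47 = 91 \left(\frac{5}{2} + \frac{5}{11}\right) + 47 = 91 \cdot \frac{65}{22} + 47 = \frac{5915}{22} + 47 = \frac{6949}{22}$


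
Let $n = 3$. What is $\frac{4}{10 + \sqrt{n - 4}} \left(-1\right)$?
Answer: $- \frac{40}{101} + \frac{4 i}{101} \approx -0.39604 + 0.039604 i$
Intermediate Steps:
$\frac{4}{10 + \sqrt{n - 4}} \left(-1\right) = \frac{4}{10 + \sqrt{3 - 4}} \left(-1\right) = \frac{4}{10 + \sqrt{-1}} \left(-1\right) = \frac{4}{10 + i} \left(-1\right) = 4 \frac{10 - i}{101} \left(-1\right) = \frac{4 \left(10 - i\right)}{101} \left(-1\right) = - \frac{4 \left(10 - i\right)}{101}$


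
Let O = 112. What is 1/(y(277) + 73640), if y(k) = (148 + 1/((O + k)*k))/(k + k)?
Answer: 59695162/4395967677125 ≈ 1.3580e-5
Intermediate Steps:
y(k) = (148 + 1/(k*(112 + k)))/(2*k) (y(k) = (148 + 1/((112 + k)*k))/(k + k) = (148 + 1/(k*(112 + k)))/((2*k)) = (148 + 1/(k*(112 + k)))*(1/(2*k)) = (148 + 1/(k*(112 + k)))/(2*k))
1/(y(277) + 73640) = 1/((½)*(1 + 148*277² + 16576*277)/(277²*(112 + 277)) + 73640) = 1/((½)*(1/76729)*(1 + 148*76729 + 4591552)/389 + 73640) = 1/((½)*(1/76729)*(1/389)*(1 + 11355892 + 4591552) + 73640) = 1/((½)*(1/76729)*(1/389)*15947445 + 73640) = 1/(15947445/59695162 + 73640) = 1/(4395967677125/59695162) = 59695162/4395967677125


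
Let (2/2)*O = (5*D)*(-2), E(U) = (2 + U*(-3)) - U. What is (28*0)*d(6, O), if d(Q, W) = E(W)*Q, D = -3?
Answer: 0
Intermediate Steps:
E(U) = 2 - 4*U (E(U) = (2 - 3*U) - U = 2 - 4*U)
O = 30 (O = (5*(-3))*(-2) = -15*(-2) = 30)
d(Q, W) = Q*(2 - 4*W) (d(Q, W) = (2 - 4*W)*Q = Q*(2 - 4*W))
(28*0)*d(6, O) = (28*0)*(2*6*(1 - 2*30)) = 0*(2*6*(1 - 60)) = 0*(2*6*(-59)) = 0*(-708) = 0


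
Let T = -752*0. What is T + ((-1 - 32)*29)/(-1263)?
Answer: 319/421 ≈ 0.75772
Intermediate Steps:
T = 0
T + ((-1 - 32)*29)/(-1263) = 0 + ((-1 - 32)*29)/(-1263) = 0 - 33*29*(-1/1263) = 0 - 957*(-1/1263) = 0 + 319/421 = 319/421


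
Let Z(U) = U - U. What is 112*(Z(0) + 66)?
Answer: 7392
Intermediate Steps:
Z(U) = 0
112*(Z(0) + 66) = 112*(0 + 66) = 112*66 = 7392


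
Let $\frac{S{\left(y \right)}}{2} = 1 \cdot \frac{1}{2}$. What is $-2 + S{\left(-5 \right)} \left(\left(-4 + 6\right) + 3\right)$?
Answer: $3$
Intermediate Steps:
$S{\left(y \right)} = 1$ ($S{\left(y \right)} = 2 \cdot 1 \cdot \frac{1}{2} = 2 \cdot \frac{1}{2} = 1$)
$-2 + S{\left(-5 \right)} \left(\left(-4 + 6\right) + 3\right) = -2 + 1 \left(\left(-4 + 6\right) + 3\right) = -2 + 1 \left(2 + 3\right) = -2 + 1 \cdot 5 = -2 + 5 = 3$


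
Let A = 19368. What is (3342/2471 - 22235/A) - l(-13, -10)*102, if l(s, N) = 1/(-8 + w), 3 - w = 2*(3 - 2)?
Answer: 707149379/47858328 ≈ 14.776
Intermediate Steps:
w = 1 (w = 3 - 2*(3 - 2) = 3 - 2 = 1)
l(s, N) = -⅐ (l(s, N) = 1/(-8 + 1) = 1/(-7) = -⅐)
(3342/2471 - 22235/A) - l(-13, -10)*102 = (3342/2471 - 22235/19368) - (-1)*102/7 = (3342*(1/2471) - 22235*1/19368) - 1*(-102/7) = (3342/2471 - 22235/19368) + 102/7 = 9785171/47858328 + 102/7 = 707149379/47858328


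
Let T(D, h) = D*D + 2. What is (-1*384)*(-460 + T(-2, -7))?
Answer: 174336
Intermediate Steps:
T(D, h) = 2 + D**2 (T(D, h) = D**2 + 2 = 2 + D**2)
(-1*384)*(-460 + T(-2, -7)) = (-1*384)*(-460 + (2 + (-2)**2)) = -384*(-460 + (2 + 4)) = -384*(-460 + 6) = -384*(-454) = 174336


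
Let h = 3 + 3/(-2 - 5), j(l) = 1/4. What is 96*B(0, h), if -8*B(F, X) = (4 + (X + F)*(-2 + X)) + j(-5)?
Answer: -3363/49 ≈ -68.633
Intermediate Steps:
j(l) = 1/4
h = 18/7 (h = 3 + 3/(-7) = 3 - 1/7*3 = 3 - 3/7 = 18/7 ≈ 2.5714)
B(F, X) = -17/32 - (-2 + X)*(F + X)/8 (B(F, X) = -((4 + (X + F)*(-2 + X)) + 1/4)/8 = -((4 + (F + X)*(-2 + X)) + 1/4)/8 = -((4 + (-2 + X)*(F + X)) + 1/4)/8 = -(17/4 + (-2 + X)*(F + X))/8 = -17/32 - (-2 + X)*(F + X)/8)
96*B(0, h) = 96*(-17/32 - (18/7)**2/8 + (1/4)*0 + (1/4)*(18/7) - 1/8*0*18/7) = 96*(-17/32 - 1/8*324/49 + 0 + 9/14 + 0) = 96*(-17/32 - 81/98 + 0 + 9/14 + 0) = 96*(-1121/1568) = -3363/49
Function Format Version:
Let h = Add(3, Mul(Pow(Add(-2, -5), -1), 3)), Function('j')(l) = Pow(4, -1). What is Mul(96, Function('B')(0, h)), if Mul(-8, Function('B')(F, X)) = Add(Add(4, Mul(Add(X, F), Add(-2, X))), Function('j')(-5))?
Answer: Rational(-3363, 49) ≈ -68.633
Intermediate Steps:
Function('j')(l) = Rational(1, 4)
h = Rational(18, 7) (h = Add(3, Mul(Pow(-7, -1), 3)) = Add(3, Mul(Rational(-1, 7), 3)) = Add(3, Rational(-3, 7)) = Rational(18, 7) ≈ 2.5714)
Function('B')(F, X) = Add(Rational(-17, 32), Mul(Rational(-1, 8), Add(-2, X), Add(F, X))) (Function('B')(F, X) = Mul(Rational(-1, 8), Add(Add(4, Mul(Add(X, F), Add(-2, X))), Rational(1, 4))) = Mul(Rational(-1, 8), Add(Add(4, Mul(Add(F, X), Add(-2, X))), Rational(1, 4))) = Mul(Rational(-1, 8), Add(Add(4, Mul(Add(-2, X), Add(F, X))), Rational(1, 4))) = Mul(Rational(-1, 8), Add(Rational(17, 4), Mul(Add(-2, X), Add(F, X)))) = Add(Rational(-17, 32), Mul(Rational(-1, 8), Add(-2, X), Add(F, X))))
Mul(96, Function('B')(0, h)) = Mul(96, Add(Rational(-17, 32), Mul(Rational(-1, 8), Pow(Rational(18, 7), 2)), Mul(Rational(1, 4), 0), Mul(Rational(1, 4), Rational(18, 7)), Mul(Rational(-1, 8), 0, Rational(18, 7)))) = Mul(96, Add(Rational(-17, 32), Mul(Rational(-1, 8), Rational(324, 49)), 0, Rational(9, 14), 0)) = Mul(96, Add(Rational(-17, 32), Rational(-81, 98), 0, Rational(9, 14), 0)) = Mul(96, Rational(-1121, 1568)) = Rational(-3363, 49)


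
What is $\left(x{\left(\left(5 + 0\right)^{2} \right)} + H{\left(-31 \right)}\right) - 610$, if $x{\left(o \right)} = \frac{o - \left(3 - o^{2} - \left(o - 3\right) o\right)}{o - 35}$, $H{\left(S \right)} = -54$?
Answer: $- \frac{7837}{10} \approx -783.7$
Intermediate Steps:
$x{\left(o \right)} = \frac{-3 + o + o^{2} + o \left(-3 + o\right)}{-35 + o}$ ($x{\left(o \right)} = \frac{o - \left(3 - o^{2} - \left(-3 + o\right) o\right)}{-35 + o} = \frac{o - \left(3 - o^{2} - o \left(-3 + o\right)\right)}{-35 + o} = \frac{o + \left(-3 + o^{2} + o \left(-3 + o\right)\right)}{-35 + o} = \frac{-3 + o + o^{2} + o \left(-3 + o\right)}{-35 + o}$)
$\left(x{\left(\left(5 + 0\right)^{2} \right)} + H{\left(-31 \right)}\right) - 610 = \left(\frac{-3 - 2 \left(5 + 0\right)^{2} + 2 \left(\left(5 + 0\right)^{2}\right)^{2}}{-35 + \left(5 + 0\right)^{2}} - 54\right) - 610 = \left(\frac{-3 - 2 \cdot 5^{2} + 2 \left(5^{2}\right)^{2}}{-35 + 5^{2}} - 54\right) - 610 = \left(\frac{-3 - 50 + 2 \cdot 25^{2}}{-35 + 25} - 54\right) - 610 = \left(\frac{-3 - 50 + 2 \cdot 625}{-10} - 54\right) - 610 = \left(- \frac{-3 - 50 + 1250}{10} - 54\right) - 610 = \left(\left(- \frac{1}{10}\right) 1197 - 54\right) - 610 = \left(- \frac{1197}{10} - 54\right) - 610 = - \frac{1737}{10} - 610 = - \frac{7837}{10}$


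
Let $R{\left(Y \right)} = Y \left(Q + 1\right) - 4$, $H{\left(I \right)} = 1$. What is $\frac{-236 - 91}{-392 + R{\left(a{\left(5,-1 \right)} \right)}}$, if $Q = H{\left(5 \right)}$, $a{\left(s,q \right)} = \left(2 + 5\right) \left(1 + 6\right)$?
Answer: $\frac{327}{298} \approx 1.0973$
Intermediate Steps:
$a{\left(s,q \right)} = 49$ ($a{\left(s,q \right)} = 7 \cdot 7 = 49$)
$Q = 1$
$R{\left(Y \right)} = -4 + 2 Y$ ($R{\left(Y \right)} = Y \left(1 + 1\right) - 4 = Y 2 + \left(-4 + 0\right) = 2 Y - 4 = -4 + 2 Y$)
$\frac{-236 - 91}{-392 + R{\left(a{\left(5,-1 \right)} \right)}} = \frac{-236 - 91}{-392 + \left(-4 + 2 \cdot 49\right)} = - \frac{327}{-392 + \left(-4 + 98\right)} = - \frac{327}{-392 + 94} = - \frac{327}{-298} = \left(-327\right) \left(- \frac{1}{298}\right) = \frac{327}{298}$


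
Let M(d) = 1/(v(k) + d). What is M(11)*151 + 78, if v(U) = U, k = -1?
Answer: 931/10 ≈ 93.100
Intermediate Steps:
M(d) = 1/(-1 + d)
M(11)*151 + 78 = 151/(-1 + 11) + 78 = 151/10 + 78 = 931/10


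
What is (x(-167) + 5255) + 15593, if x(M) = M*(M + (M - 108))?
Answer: 94662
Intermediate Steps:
x(M) = M*(-108 + 2*M) (x(M) = M*(M + (-108 + M)) = M*(-108 + 2*M))
(x(-167) + 5255) + 15593 = (2*(-167)*(-54 - 167) + 5255) + 15593 = (2*(-167)*(-221) + 5255) + 15593 = (73814 + 5255) + 15593 = 79069 + 15593 = 94662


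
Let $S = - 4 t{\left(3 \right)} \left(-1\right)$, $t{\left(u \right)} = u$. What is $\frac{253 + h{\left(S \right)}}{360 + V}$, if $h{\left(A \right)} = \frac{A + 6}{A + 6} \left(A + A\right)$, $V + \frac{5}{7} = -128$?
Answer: $\frac{1939}{1619} \approx 1.1977$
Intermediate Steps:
$V = - \frac{901}{7}$ ($V = - \frac{5}{7} - 128 = - \frac{901}{7} \approx -128.71$)
$S = 12$ ($S = \left(-4\right) 3 \left(-1\right) = \left(-12\right) \left(-1\right) = 12$)
$h{\left(A \right)} = 2 A$ ($h{\left(A \right)} = \frac{6 + A}{6 + A} 2 A = 1 \cdot 2 A = 2 A$)
$\frac{253 + h{\left(S \right)}}{360 + V} = \frac{253 + 2 \cdot 12}{360 - \frac{901}{7}} = \frac{253 + 24}{\frac{1619}{7}} = 277 \cdot \frac{7}{1619} = \frac{1939}{1619}$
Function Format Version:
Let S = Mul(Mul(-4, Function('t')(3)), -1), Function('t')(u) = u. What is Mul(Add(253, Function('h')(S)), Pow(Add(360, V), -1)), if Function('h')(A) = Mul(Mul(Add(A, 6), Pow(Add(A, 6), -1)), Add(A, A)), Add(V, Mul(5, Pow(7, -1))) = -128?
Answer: Rational(1939, 1619) ≈ 1.1977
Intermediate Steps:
V = Rational(-901, 7) (V = Add(Rational(-5, 7), -128) = Rational(-901, 7) ≈ -128.71)
S = 12 (S = Mul(Mul(-4, 3), -1) = Mul(-12, -1) = 12)
Function('h')(A) = Mul(2, A) (Function('h')(A) = Mul(Mul(Add(6, A), Pow(Add(6, A), -1)), Mul(2, A)) = Mul(1, Mul(2, A)) = Mul(2, A))
Mul(Add(253, Function('h')(S)), Pow(Add(360, V), -1)) = Mul(Add(253, Mul(2, 12)), Pow(Add(360, Rational(-901, 7)), -1)) = Mul(Add(253, 24), Pow(Rational(1619, 7), -1)) = Mul(277, Rational(7, 1619)) = Rational(1939, 1619)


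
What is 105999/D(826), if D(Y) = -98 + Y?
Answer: 105999/728 ≈ 145.60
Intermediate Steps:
105999/D(826) = 105999/(-98 + 826) = 105999/728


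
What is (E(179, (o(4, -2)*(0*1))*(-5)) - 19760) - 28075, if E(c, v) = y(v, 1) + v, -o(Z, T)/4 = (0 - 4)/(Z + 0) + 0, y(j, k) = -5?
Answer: -47840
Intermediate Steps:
o(Z, T) = 16/Z (o(Z, T) = -4*((0 - 4)/(Z + 0) + 0) = -4*(-4/Z + 0) = -(-16)/Z = 16/Z)
E(c, v) = -5 + v
(E(179, (o(4, -2)*(0*1))*(-5)) - 19760) - 28075 = ((-5 + ((16/4)*(0*1))*(-5)) - 19760) - 28075 = ((-5 + ((16*(1/4))*0)*(-5)) - 19760) - 28075 = ((-5 + (4*0)*(-5)) - 19760) - 28075 = ((-5 + 0*(-5)) - 19760) - 28075 = ((-5 + 0) - 19760) - 28075 = (-5 - 19760) - 28075 = -19765 - 28075 = -47840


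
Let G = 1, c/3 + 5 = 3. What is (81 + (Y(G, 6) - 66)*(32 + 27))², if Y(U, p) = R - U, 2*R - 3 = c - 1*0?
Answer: 62742241/4 ≈ 1.5686e+7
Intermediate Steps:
c = -6 (c = -15 + 3*3 = -15 + 9 = -6)
R = -3/2 (R = 3/2 + (-6 - 1*0)/2 = 3/2 + (-6 + 0)/2 = 3/2 + (½)*(-6) = 3/2 - 3 = -3/2 ≈ -1.5000)
Y(U, p) = -3/2 - U
(81 + (Y(G, 6) - 66)*(32 + 27))² = (81 + ((-3/2 - 1*1) - 66)*(32 + 27))² = (81 + ((-3/2 - 1) - 66)*59)² = (81 + (-5/2 - 66)*59)² = (81 - 137/2*59)² = (81 - 8083/2)² = (-7921/2)² = 62742241/4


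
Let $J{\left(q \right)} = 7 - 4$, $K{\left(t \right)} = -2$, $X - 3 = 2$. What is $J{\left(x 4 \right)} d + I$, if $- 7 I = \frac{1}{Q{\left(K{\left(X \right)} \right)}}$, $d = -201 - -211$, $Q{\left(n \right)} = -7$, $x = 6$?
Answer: $\frac{1471}{49} \approx 30.02$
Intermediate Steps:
$X = 5$ ($X = 3 + 2 = 5$)
$J{\left(q \right)} = 3$ ($J{\left(q \right)} = 7 - 4 = 3$)
$d = 10$ ($d = -201 + 211 = 10$)
$I = \frac{1}{49}$ ($I = - \frac{1}{7 \left(-7\right)} = \left(- \frac{1}{7}\right) \left(- \frac{1}{7}\right) = \frac{1}{49} \approx 0.020408$)
$J{\left(x 4 \right)} d + I = 3 \cdot 10 + \frac{1}{49} = 30 + \frac{1}{49} = \frac{1471}{49}$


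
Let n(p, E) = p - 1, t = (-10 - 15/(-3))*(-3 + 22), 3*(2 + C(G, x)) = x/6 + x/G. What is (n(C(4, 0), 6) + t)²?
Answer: 9604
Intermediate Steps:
C(G, x) = -2 + x/18 + x/(3*G) (C(G, x) = -2 + (x/6 + x/G)/3 = -2 + (x/18 + x/(3*G)) = -2 + x/18 + x/(3*G))
t = -95 (t = (-10 - 15*(-⅓))*19 = (-10 + 5)*19 = -5*19 = -95)
n(p, E) = -1 + p
(n(C(4, 0), 6) + t)² = ((-1 + (-2 + (1/18)*0 + (⅓)*0/4)) - 95)² = ((-1 + (-2 + 0 + (⅓)*0*(¼))) - 95)² = ((-1 + (-2 + 0 + 0)) - 95)² = ((-1 - 2) - 95)² = (-3 - 95)² = (-98)² = 9604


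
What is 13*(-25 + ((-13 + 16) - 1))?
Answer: -299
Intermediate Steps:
13*(-25 + ((-13 + 16) - 1)) = 13*(-25 + (3 - 1)) = 13*(-25 + 2) = 13*(-23) = -299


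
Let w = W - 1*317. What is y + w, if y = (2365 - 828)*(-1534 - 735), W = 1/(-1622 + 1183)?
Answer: -1531131031/439 ≈ -3.4878e+6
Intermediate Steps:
W = -1/439 (W = 1/(-439) = -1/439 ≈ -0.0022779)
y = -3487453 (y = 1537*(-2269) = -3487453)
w = -139164/439 (w = -1/439 - 1*317 = -1/439 - 317 = -139164/439 ≈ -317.00)
y + w = -3487453 - 139164/439 = -1531131031/439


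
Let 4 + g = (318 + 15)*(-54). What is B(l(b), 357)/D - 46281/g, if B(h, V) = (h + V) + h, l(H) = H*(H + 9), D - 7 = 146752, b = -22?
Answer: 6808862273/2639607374 ≈ 2.5795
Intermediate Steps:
D = 146759 (D = 7 + 146752 = 146759)
l(H) = H*(9 + H)
g = -17986 (g = -4 + (318 + 15)*(-54) = -4 + 333*(-54) = -4 - 17982 = -17986)
B(h, V) = V + 2*h (B(h, V) = (V + h) + h = V + 2*h)
B(l(b), 357)/D - 46281/g = (357 + 2*(-22*(9 - 22)))/146759 - 46281/(-17986) = (357 + 2*(-22*(-13)))*(1/146759) - 46281*(-1/17986) = (357 + 2*286)*(1/146759) + 46281/17986 = (357 + 572)*(1/146759) + 46281/17986 = 929*(1/146759) + 46281/17986 = 929/146759 + 46281/17986 = 6808862273/2639607374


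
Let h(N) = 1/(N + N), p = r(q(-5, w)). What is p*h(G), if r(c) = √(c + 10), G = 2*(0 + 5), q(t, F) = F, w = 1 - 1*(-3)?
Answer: √14/20 ≈ 0.18708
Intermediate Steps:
w = 4 (w = 1 + 3 = 4)
G = 10 (G = 2*5 = 10)
r(c) = √(10 + c)
p = √14 (p = √(10 + 4) = √14 ≈ 3.7417)
h(N) = 1/(2*N)
p*h(G) = √14*((½)/10) = √14*((½)*(⅒)) = √14*(1/20) = √14/20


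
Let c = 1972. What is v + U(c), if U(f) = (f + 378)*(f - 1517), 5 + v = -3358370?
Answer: -2289125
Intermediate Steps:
v = -3358375 (v = -5 - 3358370 = -3358375)
U(f) = (-1517 + f)*(378 + f) (U(f) = (378 + f)*(-1517 + f) = (-1517 + f)*(378 + f))
v + U(c) = -3358375 + (-573426 + 1972² - 1139*1972) = -3358375 + (-573426 + 3888784 - 2246108) = -3358375 + 1069250 = -2289125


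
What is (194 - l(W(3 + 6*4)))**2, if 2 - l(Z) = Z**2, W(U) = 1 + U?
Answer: 952576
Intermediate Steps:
l(Z) = 2 - Z**2
(194 - l(W(3 + 6*4)))**2 = (194 - (2 - (1 + (3 + 6*4))**2))**2 = (194 - (2 - (1 + (3 + 24))**2))**2 = (194 - (2 - (1 + 27)**2))**2 = (194 - (2 - 1*28**2))**2 = (194 - (2 - 1*784))**2 = (194 - (2 - 784))**2 = (194 - 1*(-782))**2 = (194 + 782)**2 = 976**2 = 952576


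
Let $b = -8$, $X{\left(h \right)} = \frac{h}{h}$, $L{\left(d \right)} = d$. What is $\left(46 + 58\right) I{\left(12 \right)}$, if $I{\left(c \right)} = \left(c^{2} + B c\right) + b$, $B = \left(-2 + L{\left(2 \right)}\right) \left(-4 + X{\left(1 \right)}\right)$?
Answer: $14144$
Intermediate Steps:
$X{\left(h \right)} = 1$
$B = 0$ ($B = \left(-2 + 2\right) \left(-4 + 1\right) = 0 \left(-3\right) = 0$)
$I{\left(c \right)} = -8 + c^{2}$ ($I{\left(c \right)} = \left(c^{2} + 0 c\right) - 8 = \left(c^{2} + 0\right) - 8 = c^{2} - 8 = -8 + c^{2}$)
$\left(46 + 58\right) I{\left(12 \right)} = \left(46 + 58\right) \left(-8 + 12^{2}\right) = 104 \left(-8 + 144\right) = 104 \cdot 136 = 14144$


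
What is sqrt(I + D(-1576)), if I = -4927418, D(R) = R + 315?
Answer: 3*I*sqrt(547631) ≈ 2220.1*I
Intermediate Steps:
D(R) = 315 + R
sqrt(I + D(-1576)) = sqrt(-4927418 + (315 - 1576)) = sqrt(-4927418 - 1261) = sqrt(-4928679) = 3*I*sqrt(547631)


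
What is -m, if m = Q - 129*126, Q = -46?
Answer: 16300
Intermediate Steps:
m = -16300 (m = -46 - 129*126 = -46 - 16254 = -16300)
-m = -1*(-16300) = 16300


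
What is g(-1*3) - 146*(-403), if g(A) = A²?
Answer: 58847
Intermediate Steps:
g(-1*3) - 146*(-403) = (-1*3)² - 146*(-403) = (-3)² + 58838 = 9 + 58838 = 58847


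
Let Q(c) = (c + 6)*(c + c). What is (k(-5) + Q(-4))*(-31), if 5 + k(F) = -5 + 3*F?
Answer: 1271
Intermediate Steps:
Q(c) = 2*c*(6 + c) (Q(c) = (6 + c)*(2*c) = 2*c*(6 + c))
k(F) = -10 + 3*F (k(F) = -5 + (-5 + 3*F) = -10 + 3*F)
(k(-5) + Q(-4))*(-31) = ((-10 + 3*(-5)) + 2*(-4)*(6 - 4))*(-31) = ((-10 - 15) + 2*(-4)*2)*(-31) = (-25 - 16)*(-31) = -41*(-31) = 1271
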